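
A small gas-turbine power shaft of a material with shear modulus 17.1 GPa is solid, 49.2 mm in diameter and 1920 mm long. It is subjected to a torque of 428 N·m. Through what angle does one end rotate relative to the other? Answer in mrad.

83.5 mrad

J = πd⁴/32 = π(0.0492)⁴/32 = 5.753×10^-7 m⁴.
θ = T·L/(G·J) = 428.0 × 1.92 / (17.1×10⁹ × 5.753×10^-7) = 0.08354 rad.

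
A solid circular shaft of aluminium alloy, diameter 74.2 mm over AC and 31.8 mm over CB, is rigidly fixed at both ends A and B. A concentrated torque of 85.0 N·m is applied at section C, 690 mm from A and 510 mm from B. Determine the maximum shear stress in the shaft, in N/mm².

Compatibility: T_A·a/J_AC = T_B·b/J_CB with T_A + T_B = T₀.
J_AC = 2.98×10^-6 m⁴, J_CB = 1.00×10^-7 m⁴, so T_A = T₀·(J_AC/a)/((J_AC/a)+(J_CB/b)) = 81.29 N·m, T_B = 3.710 N·m.
τ in each portion: τ_AC = 1.01×10^6 Pa, τ_CB = 5.88×10^5 Pa; maximum is in AC.
τ_max = T_AC·r/J = 81.29·0.0371/2.98×10^-6 = 1.013×10^6 Pa.

1.01 N/mm²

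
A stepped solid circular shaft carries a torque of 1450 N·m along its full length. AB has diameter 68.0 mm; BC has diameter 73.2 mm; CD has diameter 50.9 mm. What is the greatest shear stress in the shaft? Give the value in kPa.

56000 kPa

Under the same torque, τ_max = 16T/(πd³) is largest where d is smallest — segment CD (d = 50.9 mm).
τ_max = 16·1450/(π·(0.0509)³) = 5.600×10^7 Pa.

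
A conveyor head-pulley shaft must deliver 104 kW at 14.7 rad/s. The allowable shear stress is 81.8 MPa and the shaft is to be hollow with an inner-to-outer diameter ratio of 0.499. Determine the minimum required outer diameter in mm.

77.7 mm

ω = 14.7 rad/s, so T = P/ω = 104×10³ / 14.70 = 7075 N·m.
For a hollow shaft with d_i/d_o = 0.499: τ_max = 16T/(π d_o³ (1−k⁴)), so d_o = [16T/(π τ_allow (1−k⁴))]^(1/3) = [16·7075/(π·8.18×10^7·0.9380)]^(1/3) = 0.07773 m.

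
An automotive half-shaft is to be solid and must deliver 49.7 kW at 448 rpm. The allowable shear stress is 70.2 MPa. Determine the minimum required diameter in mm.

ω = 2π·448/60 = 46.91 rad/s, so T = P/ω = 49.7×10³ / 46.91 = 1059 N·m.
For a solid shaft τ_max = 16T/(πd³), so d = (16T/(π τ_allow))^(1/3) = (16·1059/(π·7.02×10^7))^(1/3) = 0.04252 m.

42.5 mm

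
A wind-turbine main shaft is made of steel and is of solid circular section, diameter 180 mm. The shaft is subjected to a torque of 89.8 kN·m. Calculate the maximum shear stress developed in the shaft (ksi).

J = πd⁴/32 = π(0.180)⁴/32 = 1.031×10^-4 m⁴.
τ_max = T·r/J = 89800 × 0.0900 / 1.031×10^-4 = 7.842×10^7 Pa.

11.4 ksi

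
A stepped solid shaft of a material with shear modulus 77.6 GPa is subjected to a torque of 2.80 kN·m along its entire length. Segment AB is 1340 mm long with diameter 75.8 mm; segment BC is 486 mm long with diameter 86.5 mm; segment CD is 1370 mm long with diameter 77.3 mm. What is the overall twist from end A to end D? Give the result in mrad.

J_AB = π(0.0758)⁴/32 = 3.24×10^-6 m⁴; J_BC = π(0.0865)⁴/32 = 5.50×10^-6 m⁴; J_CD = π(0.0773)⁴/32 = 3.51×10^-6 m⁴.
θ = (T/G)·Σ L_i/J_i = (2800/77.6×10⁹)·(1.34/3.24×10^-6 + 0.486/5.50×10^-6 + 1.37/3.51×10^-6) = 0.03221 rad.

32.2 mrad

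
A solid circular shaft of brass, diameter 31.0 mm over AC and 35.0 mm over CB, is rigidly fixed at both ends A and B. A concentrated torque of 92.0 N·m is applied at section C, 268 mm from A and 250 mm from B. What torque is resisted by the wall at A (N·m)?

Compatibility: T_A·a/J_AC = T_B·b/J_CB with T_A + T_B = T₀.
J_AC = 9.07×10^-8 m⁴, J_CB = 1.47×10^-7 m⁴, so T_A = T₀·(J_AC/a)/((J_AC/a)+(J_CB/b)) = 33.55 N·m, T_B = 58.45 N·m.

33.6 N·m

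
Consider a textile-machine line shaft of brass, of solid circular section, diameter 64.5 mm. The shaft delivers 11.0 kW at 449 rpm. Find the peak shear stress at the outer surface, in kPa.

4440 kPa

ω = 2π·449/60 = 47.02 rad/s, so T = P/ω = 11.0×10³ / 47.02 = 233.9 N·m.
J = πd⁴/32 = π(0.0645)⁴/32 = 1.699×10^-6 m⁴.
τ_max = T·r/J = 233.9 × 0.0323 / 1.699×10^-6 = 4.440×10^6 Pa.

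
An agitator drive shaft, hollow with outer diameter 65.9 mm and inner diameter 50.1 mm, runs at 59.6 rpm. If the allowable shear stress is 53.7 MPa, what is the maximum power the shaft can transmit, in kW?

J = π(d_o⁴ − d_i⁴)/32 = π(0.0659⁴ − 0.0501⁴)/32 = 1.233×10^-6 m⁴.
T_max = τ_allow·J/r = 5.37×10^7 × 1.233×10^-6 / 0.0330 = 2010 N·m.
ω = 2π·59.6/60 = 6.241 rad/s, so P_max = T_max·ω = 1.254×10^4 W.

12.5 kW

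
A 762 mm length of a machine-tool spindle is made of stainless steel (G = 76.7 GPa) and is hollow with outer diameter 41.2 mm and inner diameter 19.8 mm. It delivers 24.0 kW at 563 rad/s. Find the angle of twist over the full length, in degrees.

0.0906°

ω = 563 rad/s, so T = P/ω = 24.0×10³ / 563.0 = 42.63 N·m.
J = π(d_o⁴ − d_i⁴)/32 = π(0.0412⁴ − 0.0198⁴)/32 = 2.678×10^-7 m⁴.
θ = T·L/(G·J) = 42.63 × 0.762 / (76.7×10⁹ × 2.678×10^-7) = 1.582×10^-3 rad.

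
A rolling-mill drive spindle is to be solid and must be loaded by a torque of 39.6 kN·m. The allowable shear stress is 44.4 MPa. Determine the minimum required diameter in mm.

For a solid shaft τ_max = 16T/(πd³), so d = (16T/(π τ_allow))^(1/3) = (16·39600/(π·4.44×10^7))^(1/3) = 0.1656 m.

166 mm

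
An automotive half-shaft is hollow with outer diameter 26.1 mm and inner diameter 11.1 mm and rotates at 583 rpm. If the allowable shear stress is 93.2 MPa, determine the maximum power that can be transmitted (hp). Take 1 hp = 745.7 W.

25.8 hp

J = π(d_o⁴ − d_i⁴)/32 = π(0.0261⁴ − 0.0111⁴)/32 = 4.407×10^-8 m⁴.
T_max = τ_allow·J/r = 9.32×10^7 × 4.407×10^-8 / 0.0131 = 314.7 N·m.
ω = 2π·583/60 = 61.05 rad/s, so P_max = T_max·ω = 1.921×10^4 W.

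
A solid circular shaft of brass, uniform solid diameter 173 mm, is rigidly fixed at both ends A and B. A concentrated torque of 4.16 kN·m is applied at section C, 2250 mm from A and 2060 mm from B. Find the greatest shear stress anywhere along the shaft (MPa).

2.14 MPa

With uniform GJ and both ends fixed, compatibility θ_AC = θ_CB gives T_A·a = T_B·b, together with T_A + T_B = T₀.
T_A = T₀·b/(a+b) = 4160·2060/4310 = 1988 N·m; T_B = 2172 N·m.
τ in each portion: τ_AC = 1.96×10^6 Pa, τ_CB = 2.14×10^6 Pa; maximum is in CB.
τ_max = T_CB·r/J = 2172·0.0865/8.79×10^-5 = 2.136×10^6 Pa.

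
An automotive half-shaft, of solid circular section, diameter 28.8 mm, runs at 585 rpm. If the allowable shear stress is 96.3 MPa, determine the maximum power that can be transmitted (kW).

27.7 kW

J = πd⁴/32 = π(0.0288)⁴/32 = 6.754×10^-8 m⁴.
T_max = τ_allow·J/r = 9.63×10^7 × 6.754×10^-8 / 0.0144 = 451.7 N·m.
ω = 2π·585/60 = 61.26 rad/s, so P_max = T_max·ω = 2.767×10^4 W.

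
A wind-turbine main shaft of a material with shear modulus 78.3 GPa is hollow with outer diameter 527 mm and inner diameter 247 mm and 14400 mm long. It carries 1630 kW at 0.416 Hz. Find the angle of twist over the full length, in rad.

ω = 2π·0.416 = 2.614 rad/s, so T = P/ω = 1630×10³ / 2.614 = 623600 N·m.
J = π(d_o⁴ − d_i⁴)/32 = π(0.527⁴ − 0.247⁴)/32 = 7.207×10^-3 m⁴.
θ = T·L/(G·J) = 623600 × 14.4 / (78.3×10⁹ × 7.207×10^-3) = 0.01591 rad.

0.0159 rad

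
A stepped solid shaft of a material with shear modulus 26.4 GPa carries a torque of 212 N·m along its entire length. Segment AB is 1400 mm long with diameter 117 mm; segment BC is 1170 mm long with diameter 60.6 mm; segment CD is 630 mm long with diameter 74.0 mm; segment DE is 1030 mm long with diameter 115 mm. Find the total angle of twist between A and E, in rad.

J_AB = π(0.117)⁴/32 = 1.84×10^-5 m⁴; J_BC = π(0.0606)⁴/32 = 1.32×10^-6 m⁴; J_CD = π(0.0740)⁴/32 = 2.94×10^-6 m⁴; J_DE = π(0.115)⁴/32 = 1.72×10^-5 m⁴.
θ = (T/G)·Σ L_i/J_i = (212.0/26.4×10⁹)·(1.40/1.84×10^-5 + 1.17/1.32×10^-6 + 0.630/2.94×10^-6 + 1.03/1.72×10^-5) = 9.908×10^-3 rad.

0.00991 rad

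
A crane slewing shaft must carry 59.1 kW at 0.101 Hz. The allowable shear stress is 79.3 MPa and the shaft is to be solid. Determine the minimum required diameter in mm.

ω = 2π·0.101 = 0.6346 rad/s, so T = P/ω = 59.1×10³ / 0.6346 = 93130 N·m.
For a solid shaft τ_max = 16T/(πd³), so d = (16T/(π τ_allow))^(1/3) = (16·93130/(π·7.93×10^7))^(1/3) = 0.1815 m.

182 mm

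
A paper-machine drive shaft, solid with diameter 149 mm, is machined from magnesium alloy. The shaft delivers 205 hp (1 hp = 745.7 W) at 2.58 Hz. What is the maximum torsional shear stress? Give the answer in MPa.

ω = 2π·2.58 = 16.21 rad/s, so T = P/ω = 205×745.7 / 16.21 = 9430 N·m.
J = πd⁴/32 = π(0.149)⁴/32 = 4.839×10^-5 m⁴.
τ_max = T·r/J = 9430 × 0.0745 / 4.839×10^-5 = 1.452×10^7 Pa.

14.5 MPa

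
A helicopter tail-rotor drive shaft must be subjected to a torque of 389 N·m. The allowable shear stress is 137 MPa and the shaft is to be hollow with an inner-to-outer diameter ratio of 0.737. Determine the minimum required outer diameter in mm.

27.4 mm

For a hollow shaft with d_i/d_o = 0.737: τ_max = 16T/(π d_o³ (1−k⁴)), so d_o = [16T/(π τ_allow (1−k⁴))]^(1/3) = [16·389.0/(π·1.37×10^8·0.7050)]^(1/3) = 0.02737 m.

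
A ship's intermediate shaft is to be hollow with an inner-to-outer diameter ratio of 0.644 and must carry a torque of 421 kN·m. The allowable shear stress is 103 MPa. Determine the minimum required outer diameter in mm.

For a hollow shaft with d_i/d_o = 0.644: τ_max = 16T/(π d_o³ (1−k⁴)), so d_o = [16T/(π τ_allow (1−k⁴))]^(1/3) = [16·421000/(π·1.03×10^8·0.8280)]^(1/3) = 0.2930 m.

293 mm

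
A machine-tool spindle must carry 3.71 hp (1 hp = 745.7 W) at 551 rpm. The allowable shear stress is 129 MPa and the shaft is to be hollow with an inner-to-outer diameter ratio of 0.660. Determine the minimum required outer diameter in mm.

13.3 mm

ω = 2π·551/60 = 57.70 rad/s, so T = P/ω = 3.71×745.7 / 57.70 = 47.95 N·m.
For a hollow shaft with d_i/d_o = 0.660: τ_max = 16T/(π d_o³ (1−k⁴)), so d_o = [16T/(π τ_allow (1−k⁴))]^(1/3) = [16·47.95/(π·1.29×10^8·0.8103)]^(1/3) = 0.01327 m.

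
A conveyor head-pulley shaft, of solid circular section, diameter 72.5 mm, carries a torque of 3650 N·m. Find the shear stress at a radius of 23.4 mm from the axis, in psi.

J = πd⁴/32 = π(0.0725)⁴/32 = 2.712×10^-6 m⁴.
Shear stress varies linearly with radius: τ = T·r/J = 3650 × 0.0234 / 2.712×10^-6 = 3.149×10^7 Pa.

4570 psi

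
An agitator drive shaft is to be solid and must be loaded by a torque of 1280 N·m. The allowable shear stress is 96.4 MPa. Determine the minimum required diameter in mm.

40.7 mm

For a solid shaft τ_max = 16T/(πd³), so d = (16T/(π τ_allow))^(1/3) = (16·1280/(π·9.64×10^7))^(1/3) = 0.04074 m.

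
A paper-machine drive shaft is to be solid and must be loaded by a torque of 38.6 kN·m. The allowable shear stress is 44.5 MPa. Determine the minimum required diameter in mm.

164 mm

For a solid shaft τ_max = 16T/(πd³), so d = (16T/(π τ_allow))^(1/3) = (16·38600/(π·4.45×10^7))^(1/3) = 0.1641 m.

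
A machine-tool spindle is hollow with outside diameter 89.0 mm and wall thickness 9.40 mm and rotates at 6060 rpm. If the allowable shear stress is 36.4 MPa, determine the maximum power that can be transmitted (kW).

J = π(d_o⁴ − d_i⁴)/32 = π(0.0890⁴ − 0.0702⁴)/32 = 3.775×10^-6 m⁴.
T_max = τ_allow·J/r = 3.64×10^7 × 3.775×10^-6 / 0.0445 = 3088 N·m.
ω = 2π·6060/60 = 634.6 rad/s, so P_max = T_max·ω = 1.960×10^6 W.

1960 kW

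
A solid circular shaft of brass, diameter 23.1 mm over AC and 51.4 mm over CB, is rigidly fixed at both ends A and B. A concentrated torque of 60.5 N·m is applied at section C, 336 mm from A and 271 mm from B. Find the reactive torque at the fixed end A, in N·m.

Compatibility: T_A·a/J_AC = T_B·b/J_CB with T_A + T_B = T₀.
J_AC = 2.80×10^-8 m⁴, J_CB = 6.85×10^-7 m⁴, so T_A = T₀·(J_AC/a)/((J_AC/a)+(J_CB/b)) = 1.927 N·m, T_B = 58.57 N·m.

1.93 N·m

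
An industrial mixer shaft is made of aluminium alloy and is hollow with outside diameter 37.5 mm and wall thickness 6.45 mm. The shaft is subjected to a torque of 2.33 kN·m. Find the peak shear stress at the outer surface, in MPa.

J = π(d_o⁴ − d_i⁴)/32 = π(0.0375⁴ − 0.0246⁴)/32 = 1.582×10^-7 m⁴.
τ_max = T·r/J = 2330 × 0.0187 / 1.582×10^-7 = 2.762×10^8 Pa.

276 MPa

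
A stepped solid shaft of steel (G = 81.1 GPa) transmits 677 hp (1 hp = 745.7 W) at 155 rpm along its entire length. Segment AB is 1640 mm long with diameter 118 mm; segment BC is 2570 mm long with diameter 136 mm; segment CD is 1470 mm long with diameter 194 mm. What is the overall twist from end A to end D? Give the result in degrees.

3.81°

ω = 2π·155/60 = 16.23 rad/s, so T = P/ω = 677×745.7 / 16.23 = 31100 N·m.
J_AB = π(0.118)⁴/32 = 1.90×10^-5 m⁴; J_BC = π(0.136)⁴/32 = 3.36×10^-5 m⁴; J_CD = π(0.194)⁴/32 = 1.39×10^-4 m⁴.
θ = (T/G)·Σ L_i/J_i = (31100/81.1×10⁹)·(1.64/1.90×10^-5 + 2.57/3.36×10^-5 + 1.47/1.39×10^-4) = 0.06644 rad.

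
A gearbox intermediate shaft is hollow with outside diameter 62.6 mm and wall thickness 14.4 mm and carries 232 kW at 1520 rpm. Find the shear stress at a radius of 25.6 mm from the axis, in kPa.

ω = 2π·1520/60 = 159.2 rad/s, so T = P/ω = 232×10³ / 159.2 = 1458 N·m.
J = π(d_o⁴ − d_i⁴)/32 = π(0.0626⁴ − 0.0338⁴)/32 = 1.380×10^-6 m⁴.
Shear stress varies linearly with radius: τ = T·r/J = 1458 × 0.0256 / 1.380×10^-6 = 2.705×10^7 Pa.

27000 kPa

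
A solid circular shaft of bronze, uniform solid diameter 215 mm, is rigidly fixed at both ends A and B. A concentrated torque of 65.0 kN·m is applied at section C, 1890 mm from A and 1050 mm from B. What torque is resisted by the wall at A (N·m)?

23200 N·m

With uniform GJ and both ends fixed, compatibility θ_AC = θ_CB gives T_A·a = T_B·b, together with T_A + T_B = T₀.
T_A = T₀·b/(a+b) = 65000·1050/2940 = 23210 N·m; T_B = 41790 N·m.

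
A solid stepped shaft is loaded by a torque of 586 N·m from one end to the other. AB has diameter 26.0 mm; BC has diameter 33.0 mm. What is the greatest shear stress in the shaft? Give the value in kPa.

170000 kPa

Under the same torque, τ_max = 16T/(πd³) is largest where d is smallest — segment AB (d = 26.0 mm).
τ_max = 16·586.0/(π·(0.0260)³) = 1.698×10^8 Pa.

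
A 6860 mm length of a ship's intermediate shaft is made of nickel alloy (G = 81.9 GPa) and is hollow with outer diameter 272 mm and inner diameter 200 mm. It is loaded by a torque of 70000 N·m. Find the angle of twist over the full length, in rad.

0.0154 rad

J = π(d_o⁴ − d_i⁴)/32 = π(0.272⁴ − 0.200⁴)/32 = 3.803×10^-4 m⁴.
θ = T·L/(G·J) = 70000 × 6.86 / (81.9×10⁹ × 3.803×10^-4) = 0.01542 rad.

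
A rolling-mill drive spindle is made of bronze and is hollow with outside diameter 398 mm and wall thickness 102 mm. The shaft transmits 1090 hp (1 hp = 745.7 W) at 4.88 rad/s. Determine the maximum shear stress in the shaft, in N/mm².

14.3 N/mm²

ω = 4.88 rad/s, so T = P/ω = 1090×745.7 / 4.880 = 166600 N·m.
J = π(d_o⁴ − d_i⁴)/32 = π(0.398⁴ − 0.194⁴)/32 = 2.324×10^-3 m⁴.
τ_max = T·r/J = 166600 × 0.199 / 2.324×10^-3 = 1.426×10^7 Pa.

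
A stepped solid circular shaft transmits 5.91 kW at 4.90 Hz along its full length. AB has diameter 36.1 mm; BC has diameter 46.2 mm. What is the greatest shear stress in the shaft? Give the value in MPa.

ω = 2π·4.90 = 30.79 rad/s, so T = P/ω = 5.91×10³ / 30.79 = 192.0 N·m.
Under the same torque, τ_max = 16T/(πd³) is largest where d is smallest — segment AB (d = 36.1 mm).
τ_max = 16·192.0/(π·(0.0361)³) = 2.078×10^7 Pa.

20.8 MPa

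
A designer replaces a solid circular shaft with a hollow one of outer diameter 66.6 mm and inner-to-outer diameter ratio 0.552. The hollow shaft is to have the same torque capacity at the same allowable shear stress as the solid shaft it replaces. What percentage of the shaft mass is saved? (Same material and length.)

25.8 %

Equal τ_max and T ⇒ the solid shaft needs d_s³ = d_o³(1−k⁴), so d_s = 66.6·(1−0.552⁴)^(1/3) = 64.47 mm.
Area ratio A_h/A_s = d_o²(1−k²)/d_s² = (1−k²)/(1−k⁴)^(2/3) = 0.7420.
Mass saving = 1 − 0.7420 = 25.8 %.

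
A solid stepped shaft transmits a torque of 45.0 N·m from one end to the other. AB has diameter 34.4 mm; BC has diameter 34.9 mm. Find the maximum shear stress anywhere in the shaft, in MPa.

Under the same torque, τ_max = 16T/(πd³) is largest where d is smallest — segment AB (d = 34.4 mm).
τ_max = 16·45.00/(π·(0.0344)³) = 5.630×10^6 Pa.

5.63 MPa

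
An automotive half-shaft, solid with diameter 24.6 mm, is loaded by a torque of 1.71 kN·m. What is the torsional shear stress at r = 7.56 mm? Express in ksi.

52.2 ksi

J = πd⁴/32 = π(0.0246)⁴/32 = 3.595×10^-8 m⁴.
Shear stress varies linearly with radius: τ = T·r/J = 1710 × 0.00756 / 3.595×10^-8 = 3.596×10^8 Pa.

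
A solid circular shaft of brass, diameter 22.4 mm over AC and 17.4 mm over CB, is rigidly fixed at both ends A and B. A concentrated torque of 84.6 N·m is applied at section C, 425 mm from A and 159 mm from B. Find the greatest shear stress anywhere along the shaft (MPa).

40.3 MPa

Compatibility: T_A·a/J_AC = T_B·b/J_CB with T_A + T_B = T₀.
J_AC = 2.47×10^-8 m⁴, J_CB = 9.00×10^-9 m⁴, so T_A = T₀·(J_AC/a)/((J_AC/a)+(J_CB/b)) = 42.87 N·m, T_B = 41.73 N·m.
τ in each portion: τ_AC = 1.94×10^7 Pa, τ_CB = 4.03×10^7 Pa; maximum is in CB.
τ_max = T_CB·r/J = 41.73·0.00870/9.00×10^-9 = 4.034×10^7 Pa.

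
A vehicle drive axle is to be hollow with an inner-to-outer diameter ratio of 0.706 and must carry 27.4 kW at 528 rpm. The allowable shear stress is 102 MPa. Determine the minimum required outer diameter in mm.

ω = 2π·528/60 = 55.29 rad/s, so T = P/ω = 27.4×10³ / 55.29 = 495.6 N·m.
For a hollow shaft with d_i/d_o = 0.706: τ_max = 16T/(π d_o³ (1−k⁴)), so d_o = [16T/(π τ_allow (1−k⁴))]^(1/3) = [16·495.6/(π·1.02×10^8·0.7516)]^(1/3) = 0.03205 m.

32.1 mm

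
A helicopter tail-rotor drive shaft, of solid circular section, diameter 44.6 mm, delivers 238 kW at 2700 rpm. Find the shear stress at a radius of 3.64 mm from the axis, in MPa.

ω = 2π·2700/60 = 282.7 rad/s, so T = P/ω = 238×10³ / 282.7 = 841.8 N·m.
J = πd⁴/32 = π(0.0446)⁴/32 = 3.885×10^-7 m⁴.
Shear stress varies linearly with radius: τ = T·r/J = 841.8 × 0.00364 / 3.885×10^-7 = 7.888×10^6 Pa.

7.89 MPa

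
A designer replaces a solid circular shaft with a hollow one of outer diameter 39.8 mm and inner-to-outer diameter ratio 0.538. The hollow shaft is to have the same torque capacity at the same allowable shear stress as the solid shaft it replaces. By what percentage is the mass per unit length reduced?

Equal τ_max and T ⇒ the solid shaft needs d_s³ = d_o³(1−k⁴), so d_s = 39.8·(1−0.538⁴)^(1/3) = 38.66 mm.
Area ratio A_h/A_s = d_o²(1−k²)/d_s² = (1−k²)/(1−k⁴)^(2/3) = 0.7532.
Mass saving = 1 − 0.7532 = 24.7 %.

24.7 %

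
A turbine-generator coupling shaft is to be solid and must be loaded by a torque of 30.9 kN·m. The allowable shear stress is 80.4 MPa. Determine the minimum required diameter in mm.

125 mm

For a solid shaft τ_max = 16T/(πd³), so d = (16T/(π τ_allow))^(1/3) = (16·30900/(π·8.04×10^7))^(1/3) = 0.1251 m.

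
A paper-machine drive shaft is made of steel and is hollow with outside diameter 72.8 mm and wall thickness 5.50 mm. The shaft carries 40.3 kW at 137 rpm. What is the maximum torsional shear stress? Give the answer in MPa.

ω = 2π·137/60 = 14.35 rad/s, so T = P/ω = 40.3×10³ / 14.35 = 2809 N·m.
J = π(d_o⁴ − d_i⁴)/32 = π(0.0728⁴ − 0.0618⁴)/32 = 1.326×10^-6 m⁴.
τ_max = T·r/J = 2809 × 0.0364 / 1.326×10^-6 = 7.714×10^7 Pa.

77.1 MPa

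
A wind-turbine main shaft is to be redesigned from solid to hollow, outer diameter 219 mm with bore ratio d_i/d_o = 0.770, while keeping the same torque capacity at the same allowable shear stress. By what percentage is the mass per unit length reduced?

Equal τ_max and T ⇒ the solid shaft needs d_s³ = d_o³(1−k⁴), so d_s = 219·(1−0.770⁴)^(1/3) = 189.6 mm.
Area ratio A_h/A_s = d_o²(1−k²)/d_s² = (1−k²)/(1−k⁴)^(2/3) = 0.5434.
Mass saving = 1 − 0.5434 = 45.7 %.

45.7 %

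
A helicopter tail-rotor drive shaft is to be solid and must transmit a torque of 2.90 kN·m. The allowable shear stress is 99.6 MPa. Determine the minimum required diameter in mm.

For a solid shaft τ_max = 16T/(πd³), so d = (16T/(π τ_allow))^(1/3) = (16·2900/(π·9.96×10^7))^(1/3) = 0.05293 m.

52.9 mm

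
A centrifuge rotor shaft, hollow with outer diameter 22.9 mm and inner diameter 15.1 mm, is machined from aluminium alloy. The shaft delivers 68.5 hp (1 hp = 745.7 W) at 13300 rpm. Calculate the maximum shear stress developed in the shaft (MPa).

19.2 MPa

ω = 2π·13300/60 = 1393 rad/s, so T = P/ω = 68.5×745.7 / 1393 = 36.68 N·m.
J = π(d_o⁴ − d_i⁴)/32 = π(0.0229⁴ − 0.0151⁴)/32 = 2.189×10^-8 m⁴.
τ_max = T·r/J = 36.68 × 0.0115 / 2.189×10^-8 = 1.918×10^7 Pa.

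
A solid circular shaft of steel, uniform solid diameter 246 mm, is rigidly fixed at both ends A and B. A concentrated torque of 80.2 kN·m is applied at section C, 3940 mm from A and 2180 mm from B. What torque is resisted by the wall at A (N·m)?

With uniform GJ and both ends fixed, compatibility θ_AC = θ_CB gives T_A·a = T_B·b, together with T_A + T_B = T₀.
T_A = T₀·b/(a+b) = 80200·2180/6120 = 28570 N·m; T_B = 51630 N·m.

28600 N·m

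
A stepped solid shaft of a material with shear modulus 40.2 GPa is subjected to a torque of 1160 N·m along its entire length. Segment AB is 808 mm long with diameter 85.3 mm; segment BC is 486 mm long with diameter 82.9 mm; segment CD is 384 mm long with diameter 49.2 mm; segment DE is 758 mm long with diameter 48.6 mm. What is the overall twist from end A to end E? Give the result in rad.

J_AB = π(0.0853)⁴/32 = 5.20×10^-6 m⁴; J_BC = π(0.0829)⁴/32 = 4.64×10^-6 m⁴; J_CD = π(0.0492)⁴/32 = 5.75×10^-7 m⁴; J_DE = π(0.0486)⁴/32 = 5.48×10^-7 m⁴.
θ = (T/G)·Σ L_i/J_i = (1160/40.2×10⁹)·(0.808/5.20×10^-6 + 0.486/4.64×10^-6 + 0.384/5.75×10^-7 + 0.758/5.48×10^-7) = 0.06671 rad.

0.0667 rad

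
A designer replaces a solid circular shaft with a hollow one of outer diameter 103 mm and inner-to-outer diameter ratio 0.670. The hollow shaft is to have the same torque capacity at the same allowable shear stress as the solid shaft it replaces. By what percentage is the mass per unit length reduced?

Equal τ_max and T ⇒ the solid shaft needs d_s³ = d_o³(1−k⁴), so d_s = 103·(1−0.670⁴)^(1/3) = 95.56 mm.
Area ratio A_h/A_s = d_o²(1−k²)/d_s² = (1−k²)/(1−k⁴)^(2/3) = 0.6403.
Mass saving = 1 − 0.6403 = 36.0 %.

36.0 %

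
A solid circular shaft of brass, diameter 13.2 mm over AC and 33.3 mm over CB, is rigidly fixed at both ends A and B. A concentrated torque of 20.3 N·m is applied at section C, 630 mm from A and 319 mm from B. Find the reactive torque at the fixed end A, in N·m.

Compatibility: T_A·a/J_AC = T_B·b/J_CB with T_A + T_B = T₀.
J_AC = 2.98×10^-9 m⁴, J_CB = 1.21×10^-7 m⁴, so T_A = T₀·(J_AC/a)/((J_AC/a)+(J_CB/b)) = 0.2507 N·m, T_B = 20.05 N·m.

0.251 N·m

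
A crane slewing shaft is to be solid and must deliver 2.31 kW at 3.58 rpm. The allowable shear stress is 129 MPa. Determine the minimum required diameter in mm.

62.4 mm

ω = 2π·3.58/60 = 0.3749 rad/s, so T = P/ω = 2.31×10³ / 0.3749 = 6162 N·m.
For a solid shaft τ_max = 16T/(πd³), so d = (16T/(π τ_allow))^(1/3) = (16·6162/(π·1.29×10^8))^(1/3) = 0.06243 m.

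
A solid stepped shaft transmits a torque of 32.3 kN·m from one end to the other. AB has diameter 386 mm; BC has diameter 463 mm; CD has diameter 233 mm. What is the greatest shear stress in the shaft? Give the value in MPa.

Under the same torque, τ_max = 16T/(πd³) is largest where d is smallest — segment CD (d = 233 mm).
τ_max = 16·32300/(π·(0.233)³) = 1.300×10^7 Pa.

13.0 MPa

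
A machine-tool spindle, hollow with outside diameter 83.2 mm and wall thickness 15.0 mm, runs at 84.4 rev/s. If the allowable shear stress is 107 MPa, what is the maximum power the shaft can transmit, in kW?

J = π(d_o⁴ − d_i⁴)/32 = π(0.0832⁴ − 0.0532⁴)/32 = 3.918×10^-6 m⁴.
T_max = τ_allow·J/r = 1.07×10^8 × 3.918×10^-6 / 0.0416 = 10080 N·m.
ω = 2π·84.4 = 530.3 rad/s, so P_max = T_max·ω = 5.344×10^6 W.

5340 kW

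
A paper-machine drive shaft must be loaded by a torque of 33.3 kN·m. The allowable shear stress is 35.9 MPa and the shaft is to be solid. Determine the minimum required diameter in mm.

For a solid shaft τ_max = 16T/(πd³), so d = (16T/(π τ_allow))^(1/3) = (16·33300/(π·3.59×10^7))^(1/3) = 0.1678 m.

168 mm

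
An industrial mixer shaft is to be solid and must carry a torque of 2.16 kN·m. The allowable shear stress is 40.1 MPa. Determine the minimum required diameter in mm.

For a solid shaft τ_max = 16T/(πd³), so d = (16T/(π τ_allow))^(1/3) = (16·2160/(π·4.01×10^7))^(1/3) = 0.06498 m.

65.0 mm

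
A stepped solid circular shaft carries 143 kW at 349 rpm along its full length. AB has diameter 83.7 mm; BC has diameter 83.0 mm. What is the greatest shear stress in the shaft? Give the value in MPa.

ω = 2π·349/60 = 36.55 rad/s, so T = P/ω = 143×10³ / 36.55 = 3913 N·m.
Under the same torque, τ_max = 16T/(πd³) is largest where d is smallest — segment BC (d = 83.0 mm).
τ_max = 16·3913/(π·(0.0830)³) = 3.485×10^7 Pa.

34.9 MPa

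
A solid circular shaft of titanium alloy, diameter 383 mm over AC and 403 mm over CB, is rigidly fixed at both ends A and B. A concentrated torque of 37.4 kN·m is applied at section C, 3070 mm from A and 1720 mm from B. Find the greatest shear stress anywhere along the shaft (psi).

Compatibility: T_A·a/J_AC = T_B·b/J_CB with T_A + T_B = T₀.
J_AC = 2.11×10^-3 m⁴, J_CB = 2.59×10^-3 m⁴, so T_A = T₀·(J_AC/a)/((J_AC/a)+(J_CB/b)) = 11730 N·m, T_B = 25670 N·m.
τ in each portion: τ_AC = 1.06×10^6 Pa, τ_CB = 2.00×10^6 Pa; maximum is in CB.
τ_max = T_CB·r/J = 25670·0.202/2.59×10^-3 = 1.997×10^6 Pa.

290 psi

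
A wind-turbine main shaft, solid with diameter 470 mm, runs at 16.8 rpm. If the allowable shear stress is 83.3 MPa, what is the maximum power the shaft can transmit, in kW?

2990 kW

J = πd⁴/32 = π(0.470)⁴/32 = 4.791×10^-3 m⁴.
T_max = τ_allow·J/r = 8.33×10^7 × 4.791×10^-3 / 0.235 = 1.698e6 N·m.
ω = 2π·16.8/60 = 1.759 rad/s, so P_max = T_max·ω = 2.987×10^6 W.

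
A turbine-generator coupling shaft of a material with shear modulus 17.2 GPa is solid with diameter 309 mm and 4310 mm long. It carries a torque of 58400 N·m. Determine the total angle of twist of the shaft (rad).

J = πd⁴/32 = π(0.309)⁴/32 = 8.950×10^-4 m⁴.
θ = T·L/(G·J) = 58400 × 4.31 / (17.2×10⁹ × 8.950×10^-4) = 0.01635 rad.

0.0164 rad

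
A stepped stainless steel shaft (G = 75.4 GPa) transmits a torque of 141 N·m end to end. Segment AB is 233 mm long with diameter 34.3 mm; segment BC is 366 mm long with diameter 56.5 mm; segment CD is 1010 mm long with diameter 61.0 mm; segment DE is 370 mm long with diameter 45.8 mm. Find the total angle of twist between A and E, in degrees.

0.394°

J_AB = π(0.0343)⁴/32 = 1.36×10^-7 m⁴; J_BC = π(0.0565)⁴/32 = 1.00×10^-6 m⁴; J_CD = π(0.0610)⁴/32 = 1.36×10^-6 m⁴; J_DE = π(0.0458)⁴/32 = 4.32×10^-7 m⁴.
θ = (T/G)·Σ L_i/J_i = (141.0/75.4×10⁹)·(0.233/1.36×10^-7 + 0.366/1.00×10^-6 + 1.01/1.36×10^-6 + 0.370/4.32×10^-7) = 6.882×10^-3 rad.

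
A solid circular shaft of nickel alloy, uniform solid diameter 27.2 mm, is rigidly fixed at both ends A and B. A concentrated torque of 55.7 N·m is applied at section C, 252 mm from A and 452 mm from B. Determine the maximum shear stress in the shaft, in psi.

1310 psi

With uniform GJ and both ends fixed, compatibility θ_AC = θ_CB gives T_A·a = T_B·b, together with T_A + T_B = T₀.
T_A = T₀·b/(a+b) = 55.70·452/704.0 = 35.76 N·m; T_B = 19.94 N·m.
τ in each portion: τ_AC = 9.05×10^6 Pa, τ_CB = 5.05×10^6 Pa; maximum is in AC.
τ_max = T_AC·r/J = 35.76·0.0136/5.37×10^-8 = 9.051×10^6 Pa.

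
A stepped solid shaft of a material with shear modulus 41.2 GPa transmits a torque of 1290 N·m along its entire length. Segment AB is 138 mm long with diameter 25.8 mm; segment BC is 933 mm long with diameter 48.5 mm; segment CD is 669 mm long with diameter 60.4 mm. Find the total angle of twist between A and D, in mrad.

169 mrad

J_AB = π(0.0258)⁴/32 = 4.35×10^-8 m⁴; J_BC = π(0.0485)⁴/32 = 5.43×10^-7 m⁴; J_CD = π(0.0604)⁴/32 = 1.31×10^-6 m⁴.
θ = (T/G)·Σ L_i/J_i = (1290/41.2×10⁹)·(0.138/4.35×10^-8 + 0.933/5.43×10^-7 + 0.669/1.31×10^-6) = 0.1691 rad.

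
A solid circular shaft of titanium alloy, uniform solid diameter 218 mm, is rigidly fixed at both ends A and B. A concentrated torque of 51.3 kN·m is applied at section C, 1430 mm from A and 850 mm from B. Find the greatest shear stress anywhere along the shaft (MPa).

With uniform GJ and both ends fixed, compatibility θ_AC = θ_CB gives T_A·a = T_B·b, together with T_A + T_B = T₀.
T_A = T₀·b/(a+b) = 51300·850/2280 = 19120 N·m; T_B = 32180 N·m.
τ in each portion: τ_AC = 9.40×10^6 Pa, τ_CB = 1.58×10^7 Pa; maximum is in CB.
τ_max = T_CB·r/J = 32180·0.109/2.22×10^-4 = 1.582×10^7 Pa.

15.8 MPa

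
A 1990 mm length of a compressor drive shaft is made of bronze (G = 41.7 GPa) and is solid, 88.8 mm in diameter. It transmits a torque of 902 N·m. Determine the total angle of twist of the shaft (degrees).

0.404°

J = πd⁴/32 = π(0.0888)⁴/32 = 6.105×10^-6 m⁴.
θ = T·L/(G·J) = 902.0 × 1.99 / (41.7×10⁹ × 6.105×10^-6) = 7.051×10^-3 rad.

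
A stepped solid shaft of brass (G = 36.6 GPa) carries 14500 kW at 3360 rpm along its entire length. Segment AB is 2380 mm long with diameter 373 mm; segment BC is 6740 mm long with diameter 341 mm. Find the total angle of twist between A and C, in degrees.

ω = 2π·3360/60 = 351.9 rad/s, so T = P/ω = 14500×10³ / 351.9 = 41210 N·m.
J_AB = π(0.373)⁴/32 = 1.90×10^-3 m⁴; J_BC = π(0.341)⁴/32 = 1.33×10^-3 m⁴.
θ = (T/G)·Σ L_i/J_i = (41210/36.6×10⁹)·(2.38/1.90×10^-3 + 6.74/1.33×10^-3) = 7.127×10^-3 rad.

0.408°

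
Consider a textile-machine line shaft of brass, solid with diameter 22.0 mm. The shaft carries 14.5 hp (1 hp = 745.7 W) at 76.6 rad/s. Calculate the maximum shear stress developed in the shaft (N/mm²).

67.5 N/mm²

ω = 76.6 rad/s, so T = P/ω = 14.5×745.7 / 76.60 = 141.2 N·m.
J = πd⁴/32 = π(0.0220)⁴/32 = 2.300×10^-8 m⁴.
τ_max = T·r/J = 141.2 × 0.0110 / 2.300×10^-8 = 6.752×10^7 Pa.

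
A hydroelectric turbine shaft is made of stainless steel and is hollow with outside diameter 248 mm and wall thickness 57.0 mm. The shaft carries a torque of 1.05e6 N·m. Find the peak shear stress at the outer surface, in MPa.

383 MPa

J = π(d_o⁴ − d_i⁴)/32 = π(0.248⁴ − 0.134⁴)/32 = 3.397×10^-4 m⁴.
τ_max = T·r/J = 1.050e6 × 0.124 / 3.397×10^-4 = 3.833×10^8 Pa.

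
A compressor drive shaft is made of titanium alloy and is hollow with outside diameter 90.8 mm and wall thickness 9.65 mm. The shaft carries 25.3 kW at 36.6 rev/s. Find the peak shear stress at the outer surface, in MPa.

1.22 MPa

ω = 2π·36.6 = 230.0 rad/s, so T = P/ω = 25.3×10³ / 230.0 = 110.0 N·m.
J = π(d_o⁴ − d_i⁴)/32 = π(0.0908⁴ − 0.0715⁴)/32 = 4.108×10^-6 m⁴.
τ_max = T·r/J = 110.0 × 0.0454 / 4.108×10^-6 = 1.216×10^6 Pa.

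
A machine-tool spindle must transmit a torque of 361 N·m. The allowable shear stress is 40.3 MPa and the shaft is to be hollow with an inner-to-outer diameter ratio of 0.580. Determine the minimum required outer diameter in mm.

For a hollow shaft with d_i/d_o = 0.580: τ_max = 16T/(π d_o³ (1−k⁴)), so d_o = [16T/(π τ_allow (1−k⁴))]^(1/3) = [16·361.0/(π·4.03×10^7·0.8868)]^(1/3) = 0.03719 m.

37.2 mm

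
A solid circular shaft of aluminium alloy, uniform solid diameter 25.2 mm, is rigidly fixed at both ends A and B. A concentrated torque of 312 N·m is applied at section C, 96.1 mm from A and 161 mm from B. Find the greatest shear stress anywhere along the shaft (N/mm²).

62.2 N/mm²

With uniform GJ and both ends fixed, compatibility θ_AC = θ_CB gives T_A·a = T_B·b, together with T_A + T_B = T₀.
T_A = T₀·b/(a+b) = 312.0·161/257.1 = 195.4 N·m; T_B = 116.6 N·m.
τ in each portion: τ_AC = 6.22×10^7 Pa, τ_CB = 3.71×10^7 Pa; maximum is in AC.
τ_max = T_AC·r/J = 195.4·0.0126/3.96×10^-8 = 6.218×10^7 Pa.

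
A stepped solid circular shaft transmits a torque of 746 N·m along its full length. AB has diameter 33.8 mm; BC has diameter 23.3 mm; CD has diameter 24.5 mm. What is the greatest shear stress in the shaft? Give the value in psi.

43600 psi

Under the same torque, τ_max = 16T/(πd³) is largest where d is smallest — segment BC (d = 23.3 mm).
τ_max = 16·746.0/(π·(0.0233)³) = 3.004×10^8 Pa.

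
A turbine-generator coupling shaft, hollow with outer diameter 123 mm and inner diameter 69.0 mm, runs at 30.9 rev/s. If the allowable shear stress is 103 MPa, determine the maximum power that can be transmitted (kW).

6580 kW

J = π(d_o⁴ − d_i⁴)/32 = π(0.123⁴ − 0.0690⁴)/32 = 2.025×10^-5 m⁴.
T_max = τ_allow·J/r = 1.03×10^8 × 2.025×10^-5 / 0.0615 = 33910 N·m.
ω = 2π·30.9 = 194.2 rad/s, so P_max = T_max·ω = 6.583×10^6 W.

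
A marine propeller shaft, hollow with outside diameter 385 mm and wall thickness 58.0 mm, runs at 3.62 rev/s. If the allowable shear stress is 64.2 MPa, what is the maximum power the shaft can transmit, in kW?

J = π(d_o⁴ − d_i⁴)/32 = π(0.385⁴ − 0.269⁴)/32 = 1.643×10^-3 m⁴.
T_max = τ_allow·J/r = 6.42×10^7 × 1.643×10^-3 / 0.193 = 547900 N·m.
ω = 2π·3.62 = 22.75 rad/s, so P_max = T_max·ω = 1.246×10^7 W.

12500 kW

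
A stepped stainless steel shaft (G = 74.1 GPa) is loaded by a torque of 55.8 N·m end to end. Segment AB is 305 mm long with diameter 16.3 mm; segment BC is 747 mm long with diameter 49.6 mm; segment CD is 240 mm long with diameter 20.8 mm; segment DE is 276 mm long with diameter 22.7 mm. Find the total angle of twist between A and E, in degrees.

2.97°

J_AB = π(0.0163)⁴/32 = 6.93×10^-9 m⁴; J_BC = π(0.0496)⁴/32 = 5.94×10^-7 m⁴; J_CD = π(0.0208)⁴/32 = 1.84×10^-8 m⁴; J_DE = π(0.0227)⁴/32 = 2.61×10^-8 m⁴.
θ = (T/G)·Σ L_i/J_i = (55.80/74.1×10⁹)·(0.305/6.93×10^-9 + 0.747/5.94×10^-7 + 0.240/1.84×10^-8 + 0.276/2.61×10^-8) = 0.05190 rad.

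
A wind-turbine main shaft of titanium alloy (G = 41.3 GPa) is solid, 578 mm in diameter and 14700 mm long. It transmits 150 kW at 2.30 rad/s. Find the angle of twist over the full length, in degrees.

ω = 2.30 rad/s, so T = P/ω = 150×10³ / 2.300 = 65220 N·m.
J = πd⁴/32 = π(0.578)⁴/32 = 0.01096 m⁴.
θ = T·L/(G·J) = 65220 × 14.7 / (41.3×10⁹ × 0.01096) = 2.118×10^-3 rad.

0.121°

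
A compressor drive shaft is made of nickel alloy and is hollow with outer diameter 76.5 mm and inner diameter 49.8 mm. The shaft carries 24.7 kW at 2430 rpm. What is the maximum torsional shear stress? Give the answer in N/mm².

ω = 2π·2430/60 = 254.5 rad/s, so T = P/ω = 24.7×10³ / 254.5 = 97.06 N·m.
J = π(d_o⁴ − d_i⁴)/32 = π(0.0765⁴ − 0.0498⁴)/32 = 2.759×10^-6 m⁴.
τ_max = T·r/J = 97.06 × 0.0382 / 2.759×10^-6 = 1.346×10^6 Pa.

1.35 N/mm²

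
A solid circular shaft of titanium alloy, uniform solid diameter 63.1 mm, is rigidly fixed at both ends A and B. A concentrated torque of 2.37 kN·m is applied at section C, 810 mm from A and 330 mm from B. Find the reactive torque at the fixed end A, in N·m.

686 N·m

With uniform GJ and both ends fixed, compatibility θ_AC = θ_CB gives T_A·a = T_B·b, together with T_A + T_B = T₀.
T_A = T₀·b/(a+b) = 2370·330/1140 = 686.1 N·m; T_B = 1684 N·m.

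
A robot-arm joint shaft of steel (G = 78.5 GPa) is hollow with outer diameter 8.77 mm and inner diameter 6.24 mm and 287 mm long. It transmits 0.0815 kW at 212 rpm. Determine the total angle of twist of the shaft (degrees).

1.78°

ω = 2π·212/60 = 22.20 rad/s, so T = P/ω = 0.0815×10³ / 22.20 = 3.671 N·m.
J = π(d_o⁴ − d_i⁴)/32 = π(0.00877⁴ − 0.00624⁴)/32 = 4.319×10^-10 m⁴.
θ = T·L/(G·J) = 3.671 × 0.287 / (78.5×10⁹ × 4.319×10^-10) = 0.03107 rad.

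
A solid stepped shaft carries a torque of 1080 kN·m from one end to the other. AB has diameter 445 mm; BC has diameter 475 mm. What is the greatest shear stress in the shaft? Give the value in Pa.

Under the same torque, τ_max = 16T/(πd³) is largest where d is smallest — segment AB (d = 445 mm).
τ_max = 16·1.080e6/(π·(0.445)³) = 6.242×10^7 Pa.

6.24e7 Pa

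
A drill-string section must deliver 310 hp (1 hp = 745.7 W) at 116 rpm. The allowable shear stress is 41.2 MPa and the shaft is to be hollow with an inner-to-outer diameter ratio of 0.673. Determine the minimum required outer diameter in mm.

144 mm

ω = 2π·116/60 = 12.15 rad/s, so T = P/ω = 310×745.7 / 12.15 = 19030 N·m.
For a hollow shaft with d_i/d_o = 0.673: τ_max = 16T/(π d_o³ (1−k⁴)), so d_o = [16T/(π τ_allow (1−k⁴))]^(1/3) = [16·19030/(π·4.12×10^7·0.7949)]^(1/3) = 0.1436 m.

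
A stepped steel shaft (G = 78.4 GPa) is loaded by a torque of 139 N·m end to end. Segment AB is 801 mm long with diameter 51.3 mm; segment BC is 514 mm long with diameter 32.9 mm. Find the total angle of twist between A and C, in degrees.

0.574°

J_AB = π(0.0513)⁴/32 = 6.80×10^-7 m⁴; J_BC = π(0.0329)⁴/32 = 1.15×10^-7 m⁴.
θ = (T/G)·Σ L_i/J_i = (139.0/78.4×10⁹)·(0.801/6.80×10^-7 + 0.514/1.15×10^-7) = 0.01001 rad.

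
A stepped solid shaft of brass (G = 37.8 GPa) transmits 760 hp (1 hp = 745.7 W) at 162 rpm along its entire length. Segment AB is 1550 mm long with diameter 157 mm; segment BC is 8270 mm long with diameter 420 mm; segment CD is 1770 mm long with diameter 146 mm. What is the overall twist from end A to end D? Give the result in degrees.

ω = 2π·162/60 = 16.96 rad/s, so T = P/ω = 760×745.7 / 16.96 = 33410 N·m.
J_AB = π(0.157)⁴/32 = 5.96×10^-5 m⁴; J_BC = π(0.420)⁴/32 = 3.05×10^-3 m⁴; J_CD = π(0.146)⁴/32 = 4.46×10^-5 m⁴.
θ = (T/G)·Σ L_i/J_i = (33410/37.8×10⁹)·(1.55/5.96×10^-5 + 8.27/3.05×10^-3 + 1.77/4.46×10^-5) = 0.06043 rad.

3.46°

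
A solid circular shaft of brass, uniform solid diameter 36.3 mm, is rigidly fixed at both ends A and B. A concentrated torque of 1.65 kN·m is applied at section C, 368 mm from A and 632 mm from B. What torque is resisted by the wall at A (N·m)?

With uniform GJ and both ends fixed, compatibility θ_AC = θ_CB gives T_A·a = T_B·b, together with T_A + T_B = T₀.
T_A = T₀·b/(a+b) = 1650·632/1000 = 1043 N·m; T_B = 607.2 N·m.

1040 N·m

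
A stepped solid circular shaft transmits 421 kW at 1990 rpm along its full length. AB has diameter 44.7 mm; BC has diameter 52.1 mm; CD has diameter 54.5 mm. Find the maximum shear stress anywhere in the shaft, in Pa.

ω = 2π·1990/60 = 208.4 rad/s, so T = P/ω = 421×10³ / 208.4 = 2020 N·m.
Under the same torque, τ_max = 16T/(πd³) is largest where d is smallest — segment AB (d = 44.7 mm).
τ_max = 16·2020/(π·(0.0447)³) = 1.152×10^8 Pa.

1.15e8 Pa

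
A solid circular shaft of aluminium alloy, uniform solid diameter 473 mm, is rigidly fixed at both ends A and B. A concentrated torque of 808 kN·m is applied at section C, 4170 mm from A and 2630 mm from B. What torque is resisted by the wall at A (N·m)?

With uniform GJ and both ends fixed, compatibility θ_AC = θ_CB gives T_A·a = T_B·b, together with T_A + T_B = T₀.
T_A = T₀·b/(a+b) = 808000·2630/6800 = 312500 N·m; T_B = 495500 N·m.

313000 N·m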